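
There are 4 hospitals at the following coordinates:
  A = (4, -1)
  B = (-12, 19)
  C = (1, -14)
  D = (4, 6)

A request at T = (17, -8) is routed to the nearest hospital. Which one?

A

Since √ is increasing, it suffices to compare squared distances:
|TA|² = (17−4)² + (-8−(-1))² = 169 + 49 = 218
|TB|² = (17−(-12))² + (-8−19)² = 841 + 729 = 1570
|TC|² = (17−1)² + (-8−(-14))² = 256 + 36 = 292
|TD|² = (17−4)² + (-8−6)² = 169 + 196 = 365
A is nearest.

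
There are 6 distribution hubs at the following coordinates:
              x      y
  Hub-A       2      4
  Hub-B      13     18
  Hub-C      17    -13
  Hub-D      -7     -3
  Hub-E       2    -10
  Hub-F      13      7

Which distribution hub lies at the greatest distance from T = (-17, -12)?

Compare squared distances (the ordering matches that of the actual distances):
d²(T, Hub-A) = 361 + 256 = 617
d²(T, Hub-B) = 900 + 900 = 1800
d²(T, Hub-C) = 1156 + 1 = 1157
d²(T, Hub-D) = 100 + 81 = 181
d²(T, Hub-E) = 361 + 4 = 365
d²(T, Hub-F) = 900 + 361 = 1261
The largest is to Hub-B.

Hub-B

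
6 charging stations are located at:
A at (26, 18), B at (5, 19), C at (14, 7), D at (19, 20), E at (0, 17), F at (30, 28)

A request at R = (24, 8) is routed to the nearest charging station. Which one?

C

Compare squared distances (the ordering matches that of the actual distances):
|RA|² = (24−26)² + (8−18)² = 4 + 100 = 104
|RB|² = (24−5)² + (8−19)² = 361 + 121 = 482
|RC|² = (24−14)² + (8−7)² = 100 + 1 = 101
|RD|² = (24−19)² + (8−20)² = 25 + 144 = 169
|RE|² = (24−0)² + (8−17)² = 576 + 81 = 657
|RF|² = (24−30)² + (8−28)² = 36 + 400 = 436
Minimum is at C.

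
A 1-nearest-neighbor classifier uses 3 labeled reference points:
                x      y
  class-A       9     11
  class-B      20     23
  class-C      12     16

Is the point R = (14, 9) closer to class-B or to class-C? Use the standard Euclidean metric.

Compare squared distances:
d²(R, class-B) = (14−20)² + (9−23)² = 36 + 196 = 232
d²(R, class-C) = (14−12)² + (9−16)² = 4 + 49 = 53
232 > 53, so class-C is closer.

class-C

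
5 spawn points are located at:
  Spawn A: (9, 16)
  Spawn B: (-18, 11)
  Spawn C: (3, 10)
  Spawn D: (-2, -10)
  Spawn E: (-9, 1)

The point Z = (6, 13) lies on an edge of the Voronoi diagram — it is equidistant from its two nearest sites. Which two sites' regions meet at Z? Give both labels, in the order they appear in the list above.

Squared distances from Z to each site:
d²(Z, Spawn A) = (6−9)² + (13−16)² = 9 + 9 = 18
d²(Z, Spawn B) = (6−(-18))² + (13−11)² = 576 + 4 = 580
d²(Z, Spawn C) = (6−3)² + (13−10)² = 9 + 9 = 18
d²(Z, Spawn D) = (6−(-2))² + (13−(-10))² = 64 + 529 = 593
d²(Z, Spawn E) = (6−(-9))² + (13−1)² = 225 + 144 = 369
Z is equidistant from Spawn A and Spawn C (both at squared distance 18), and every other site is strictly farther — so Z lies on the Spawn A–Spawn C Voronoi edge.

Spawn A and Spawn C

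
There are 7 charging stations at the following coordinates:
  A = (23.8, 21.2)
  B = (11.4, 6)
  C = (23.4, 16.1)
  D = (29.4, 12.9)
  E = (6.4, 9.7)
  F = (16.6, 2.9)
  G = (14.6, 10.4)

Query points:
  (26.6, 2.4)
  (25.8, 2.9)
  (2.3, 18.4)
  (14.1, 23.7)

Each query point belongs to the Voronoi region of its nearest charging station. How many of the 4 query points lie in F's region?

2

(26.6, 2.4) — d² to each: A:361.28, B:244, C:197.93, D:118.09, E:461.33, F:100.25, G:208 → nearest is F
(25.8, 2.9) — d² to each: A:338.89, B:216.97, C:180, D:112.96, E:422.6, F:84.64, G:181.69 → nearest is F
(2.3, 18.4) — d² to each: A:470.09, B:236.57, C:450.5, D:764.66, E:92.5, F:444.74, G:215.29 → nearest is E
(14.1, 23.7) — d² to each: A:100.34, B:320.58, C:144.25, D:350.73, E:255.29, F:438.89, G:177.14 → nearest is A
2 of the 4 points have F as nearest.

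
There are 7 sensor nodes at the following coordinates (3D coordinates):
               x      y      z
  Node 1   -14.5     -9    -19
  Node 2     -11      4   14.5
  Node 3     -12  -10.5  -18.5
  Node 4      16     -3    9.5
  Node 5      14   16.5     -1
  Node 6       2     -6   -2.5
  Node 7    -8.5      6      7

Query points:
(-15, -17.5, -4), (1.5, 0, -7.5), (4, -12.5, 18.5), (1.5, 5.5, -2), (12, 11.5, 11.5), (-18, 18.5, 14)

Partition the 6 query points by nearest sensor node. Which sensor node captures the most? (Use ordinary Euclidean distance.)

(-15, -17.5, -4) — d² to each: Node 1:297.5, Node 2:820.5, Node 3:268.25, Node 4:1353.5, Node 5:2006, Node 6:423.5, Node 7:715.5 → nearest is Node 3
(1.5, 0, -7.5) — d² to each: Node 1:469.25, Node 2:656.25, Node 3:413.5, Node 4:508.25, Node 5:470.75, Node 6:61.25, Node 7:346.25 → nearest is Node 6
(4, -12.5, 18.5) — d² to each: Node 1:1760.75, Node 2:513.25, Node 3:1629, Node 4:315.25, Node 5:1321.25, Node 6:487.25, Node 7:630.75 → nearest is Node 4
(1.5, 5.5, -2) — d² to each: Node 1:755.25, Node 2:430.75, Node 3:710.5, Node 4:414.75, Node 5:278.25, Node 6:132.75, Node 7:181.25 → nearest is Node 6
(12, 11.5, 11.5) — d² to each: Node 1:2052.75, Node 2:594.25, Node 3:1960, Node 4:230.25, Node 5:185.25, Node 6:602.25, Node 7:470.75 → nearest is Node 5
(-18, 18.5, 14) — d² to each: Node 1:1857.5, Node 2:259.5, Node 3:1933.25, Node 4:1638.5, Node 5:1253, Node 6:1272.5, Node 7:295.5 → nearest is Node 2
Tally — Node 2:1, Node 3:1, Node 4:1, Node 5:1, Node 6:2. Node 6 captures the most (2).

Node 6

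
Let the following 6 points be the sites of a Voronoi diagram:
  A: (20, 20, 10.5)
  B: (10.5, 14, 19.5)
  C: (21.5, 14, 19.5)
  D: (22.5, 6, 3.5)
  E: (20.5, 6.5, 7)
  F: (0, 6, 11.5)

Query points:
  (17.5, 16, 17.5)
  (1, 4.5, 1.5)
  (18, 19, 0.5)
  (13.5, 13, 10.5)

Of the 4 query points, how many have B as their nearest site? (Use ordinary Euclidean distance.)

1

(17.5, 16, 17.5) — d² to each: A:71.25, B:57, C:24, D:321, E:209.5, F:442.25 → nearest is C
(1, 4.5, 1.5) — d² to each: A:682.25, B:504.5, C:834.5, D:468.5, E:414.5, F:103.25 → nearest is F
(18, 19, 0.5) — d² to each: A:105, B:442.25, C:398.25, D:198.25, E:204.75, F:614 → nearest is A
(13.5, 13, 10.5) — d² to each: A:91.25, B:91, C:146, D:179, E:103.5, F:232.25 → nearest is B
1 of the 4 points has B as nearest.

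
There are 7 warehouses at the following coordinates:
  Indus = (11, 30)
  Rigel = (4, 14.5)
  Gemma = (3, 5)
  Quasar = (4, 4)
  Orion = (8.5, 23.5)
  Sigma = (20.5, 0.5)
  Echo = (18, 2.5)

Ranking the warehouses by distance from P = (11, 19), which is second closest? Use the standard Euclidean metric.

Rigel

Compare squared distances (the ordering matches that of the actual distances):
d²(P, Indus) = (11−11)² + (19−30)² = 0 + 121 = 121
d²(P, Rigel) = (11−4)² + (19−14.5)² = 49 + 20.25 = 69.25
d²(P, Gemma) = (11−3)² + (19−5)² = 64 + 196 = 260
d²(P, Quasar) = (11−4)² + (19−4)² = 49 + 225 = 274
d²(P, Orion) = (11−8.5)² + (19−23.5)² = 6.25 + 20.25 = 26.5
d²(P, Sigma) = (11−20.5)² + (19−0.5)² = 90.25 + 342.25 = 432.5
d²(P, Echo) = (11−18)² + (19−2.5)² = 49 + 272.25 = 321.25
Sorted ascending: Orion, Rigel, Indus, … — the second-nearest is Rigel.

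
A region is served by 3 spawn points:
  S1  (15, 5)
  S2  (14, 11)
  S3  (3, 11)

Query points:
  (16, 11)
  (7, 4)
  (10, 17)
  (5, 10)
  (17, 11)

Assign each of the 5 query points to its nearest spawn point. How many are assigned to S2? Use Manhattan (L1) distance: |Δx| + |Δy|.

(16, 11) — d to each: S1:7, S2:2, S3:13 → nearest is S2
(7, 4) — d to each: S1:9, S2:14, S3:11 → nearest is S1
(10, 17) — d to each: S1:17, S2:10, S3:13 → nearest is S2
(5, 10) — d to each: S1:15, S2:10, S3:3 → nearest is S3
(17, 11) — d to each: S1:8, S2:3, S3:14 → nearest is S2
3 of the 5 points have S2 as nearest.

3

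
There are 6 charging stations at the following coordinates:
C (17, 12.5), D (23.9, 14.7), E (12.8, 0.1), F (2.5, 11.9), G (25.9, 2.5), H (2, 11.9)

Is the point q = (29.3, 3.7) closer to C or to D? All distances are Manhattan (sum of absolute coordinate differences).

d(q,C) = |29.3−17| + |3.7−12.5| = 12.3 + 8.8 = 21.1
d(q,D) = |29.3−23.9| + |3.7−14.7| = 5.4 + 11 = 16.4
21.1 > 16.4, so D is closer.

D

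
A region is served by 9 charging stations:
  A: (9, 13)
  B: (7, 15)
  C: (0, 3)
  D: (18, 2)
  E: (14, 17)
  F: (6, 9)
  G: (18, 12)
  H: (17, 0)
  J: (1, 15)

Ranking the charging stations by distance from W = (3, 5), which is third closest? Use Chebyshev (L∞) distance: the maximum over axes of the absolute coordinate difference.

d(W,A) = max(6, 8) = 8
d(W,B) = max(4, 10) = 10
d(W,C) = max(3, 2) = 3
d(W,D) = max(15, 3) = 15
d(W,E) = max(11, 12) = 12
d(W,F) = max(3, 4) = 4
d(W,G) = max(15, 7) = 15
d(W,H) = max(14, 5) = 14
d(W,J) = max(2, 10) = 10
Sorted ascending: C, F, A, B, … — the third-nearest is A.

A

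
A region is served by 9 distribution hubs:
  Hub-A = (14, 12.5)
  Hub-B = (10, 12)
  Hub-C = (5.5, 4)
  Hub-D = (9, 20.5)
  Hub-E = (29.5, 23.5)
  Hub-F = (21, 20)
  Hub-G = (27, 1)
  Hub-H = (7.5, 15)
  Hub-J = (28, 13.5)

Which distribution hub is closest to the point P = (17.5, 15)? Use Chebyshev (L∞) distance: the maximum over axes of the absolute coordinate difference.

Hub-A

d(P, Hub-A) = max(3.5, 2.5) = 3.5
d(P, Hub-B) = max(7.5, 3) = 7.5
d(P, Hub-C) = max(12, 11) = 12
d(P, Hub-D) = max(8.5, 5.5) = 8.5
d(P, Hub-E) = max(12, 8.5) = 12
d(P, Hub-F) = max(3.5, 5) = 5
d(P, Hub-G) = max(9.5, 14) = 14
d(P, Hub-H) = max(10, 0) = 10
d(P, Hub-J) = max(10.5, 1.5) = 10.5
Minimum is at Hub-A.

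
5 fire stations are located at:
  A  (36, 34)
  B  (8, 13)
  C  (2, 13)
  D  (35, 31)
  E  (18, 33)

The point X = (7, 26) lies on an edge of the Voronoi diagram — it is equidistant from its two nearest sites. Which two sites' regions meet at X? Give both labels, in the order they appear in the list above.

Squared distances from X to each site:
|XA|² = (7−36)² + (26−34)² = 841 + 64 = 905
|XB|² = (7−8)² + (26−13)² = 1 + 169 = 170
|XC|² = (7−2)² + (26−13)² = 25 + 169 = 194
|XD|² = (7−35)² + (26−31)² = 784 + 25 = 809
|XE|² = (7−18)² + (26−33)² = 121 + 49 = 170
X is equidistant from B and E (both at squared distance 170), and every other site is strictly farther — so X lies on the B–E Voronoi edge.

B and E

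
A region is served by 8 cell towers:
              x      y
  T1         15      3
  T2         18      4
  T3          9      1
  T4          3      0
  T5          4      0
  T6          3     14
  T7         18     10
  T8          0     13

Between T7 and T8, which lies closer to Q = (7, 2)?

Compare squared distances:
|QT7|² = (7−18)² + (2−10)² = 121 + 64 = 185
|QT8|² = (7−0)² + (2−13)² = 49 + 121 = 170
185 > 170, so T8 is closer.

T8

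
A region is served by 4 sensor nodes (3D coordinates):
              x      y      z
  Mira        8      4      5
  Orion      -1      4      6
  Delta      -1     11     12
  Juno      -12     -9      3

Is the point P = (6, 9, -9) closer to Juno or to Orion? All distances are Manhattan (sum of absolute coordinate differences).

Orion

d(P, Juno) = |6−(-12)| + |9−(-9)| + |-9−3| = 18 + 18 + 12 = 48
d(P, Orion) = |6−(-1)| + |9−4| + |-9−6| = 7 + 5 + 15 = 27
48 > 27, so Orion is closer.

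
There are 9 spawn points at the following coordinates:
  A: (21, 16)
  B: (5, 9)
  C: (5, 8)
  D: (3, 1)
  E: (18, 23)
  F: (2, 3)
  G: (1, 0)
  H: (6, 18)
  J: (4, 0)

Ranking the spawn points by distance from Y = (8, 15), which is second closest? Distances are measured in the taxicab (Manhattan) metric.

B

d(Y,A) = |8−21| + |15−16| = 13 + 1 = 14
d(Y,B) = |8−5| + |15−9| = 3 + 6 = 9
d(Y,C) = |8−5| + |15−8| = 3 + 7 = 10
d(Y,D) = |8−3| + |15−1| = 5 + 14 = 19
d(Y,E) = |8−18| + |15−23| = 10 + 8 = 18
d(Y,F) = |8−2| + |15−3| = 6 + 12 = 18
d(Y,G) = |8−1| + |15−0| = 7 + 15 = 22
d(Y,H) = |8−6| + |15−18| = 2 + 3 = 5
d(Y,J) = |8−4| + |15−0| = 4 + 15 = 19
Sorted ascending: H, B, C, … — the second-nearest is B.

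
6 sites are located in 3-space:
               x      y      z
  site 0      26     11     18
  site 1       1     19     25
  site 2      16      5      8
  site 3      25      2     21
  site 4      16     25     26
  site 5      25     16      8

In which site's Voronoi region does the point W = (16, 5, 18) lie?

site 3

Since √ is increasing, it suffices to compare squared distances:
d²(W, site 0) = 100 + 36 + 0 = 136
d²(W, site 1) = 225 + 196 + 49 = 470
d²(W, site 2) = 0 + 0 + 100 = 100
d²(W, site 3) = 81 + 9 + 9 = 99
d²(W, site 4) = 0 + 400 + 64 = 464
d²(W, site 5) = 81 + 121 + 100 = 302
The smallest is to site 3, so W lies in the Voronoi region of site 3.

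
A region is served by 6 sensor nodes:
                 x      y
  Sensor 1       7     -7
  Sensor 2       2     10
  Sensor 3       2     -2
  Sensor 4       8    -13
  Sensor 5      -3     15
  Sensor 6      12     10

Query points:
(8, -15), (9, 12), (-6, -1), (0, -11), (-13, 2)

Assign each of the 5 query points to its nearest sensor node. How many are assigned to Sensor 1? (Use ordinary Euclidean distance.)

(8, -15) — d² to each: Sensor 1:65, Sensor 2:661, Sensor 3:205, Sensor 4:4, Sensor 5:1021, Sensor 6:641 → nearest is Sensor 4
(9, 12) — d² to each: Sensor 1:365, Sensor 2:53, Sensor 3:245, Sensor 4:626, Sensor 5:153, Sensor 6:13 → nearest is Sensor 6
(-6, -1) — d² to each: Sensor 1:205, Sensor 2:185, Sensor 3:65, Sensor 4:340, Sensor 5:265, Sensor 6:445 → nearest is Sensor 3
(0, -11) — d² to each: Sensor 1:65, Sensor 2:445, Sensor 3:85, Sensor 4:68, Sensor 5:685, Sensor 6:585 → nearest is Sensor 1
(-13, 2) — d² to each: Sensor 1:481, Sensor 2:289, Sensor 3:241, Sensor 4:666, Sensor 5:269, Sensor 6:689 → nearest is Sensor 3
1 of the 5 points has Sensor 1 as nearest.

1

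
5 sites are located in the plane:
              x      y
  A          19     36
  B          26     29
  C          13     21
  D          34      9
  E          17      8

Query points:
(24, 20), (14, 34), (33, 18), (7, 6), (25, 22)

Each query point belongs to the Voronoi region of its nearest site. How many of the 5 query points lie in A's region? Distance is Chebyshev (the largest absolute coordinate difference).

1

(24, 20) — d to each: A:16, B:9, C:11, D:11, E:12 → nearest is B
(14, 34) — d to each: A:5, B:12, C:13, D:25, E:26 → nearest is A
(33, 18) — d to each: A:18, B:11, C:20, D:9, E:16 → nearest is D
(7, 6) — d to each: A:30, B:23, C:15, D:27, E:10 → nearest is E
(25, 22) — d to each: A:14, B:7, C:12, D:13, E:14 → nearest is B
1 of the 5 points has A as nearest.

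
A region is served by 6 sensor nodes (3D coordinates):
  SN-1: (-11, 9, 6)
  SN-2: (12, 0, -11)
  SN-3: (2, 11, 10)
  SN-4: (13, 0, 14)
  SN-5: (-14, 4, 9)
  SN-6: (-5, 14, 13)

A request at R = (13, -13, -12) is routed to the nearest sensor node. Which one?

SN-2

Compare squared distances (the ordering matches that of the actual distances):
d²(R, SN-1) = (13−(-11))² + (-13−9)² + (-12−6)² = 576 + 484 + 324 = 1384
d²(R, SN-2) = (13−12)² + (-13−0)² + (-12−(-11))² = 1 + 169 + 1 = 171
d²(R, SN-3) = (13−2)² + (-13−11)² + (-12−10)² = 121 + 576 + 484 = 1181
d²(R, SN-4) = (13−13)² + (-13−0)² + (-12−14)² = 0 + 169 + 676 = 845
d²(R, SN-5) = (13−(-14))² + (-13−4)² + (-12−9)² = 729 + 289 + 441 = 1459
d²(R, SN-6) = (13−(-5))² + (-13−14)² + (-12−13)² = 324 + 729 + 625 = 1678
SN-2 is nearest.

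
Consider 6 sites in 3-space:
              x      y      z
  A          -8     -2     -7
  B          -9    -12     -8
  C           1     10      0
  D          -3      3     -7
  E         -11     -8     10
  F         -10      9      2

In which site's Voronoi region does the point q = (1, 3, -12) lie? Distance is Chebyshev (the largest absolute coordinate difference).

D

d(q,A) = max(9, 5, 5) = 9
d(q,B) = max(10, 15, 4) = 15
d(q,C) = max(0, 7, 12) = 12
d(q,D) = max(4, 0, 5) = 5
d(q,E) = max(12, 11, 22) = 22
d(q,F) = max(11, 6, 14) = 14
The smallest is to D, so q lies in the Voronoi region of D.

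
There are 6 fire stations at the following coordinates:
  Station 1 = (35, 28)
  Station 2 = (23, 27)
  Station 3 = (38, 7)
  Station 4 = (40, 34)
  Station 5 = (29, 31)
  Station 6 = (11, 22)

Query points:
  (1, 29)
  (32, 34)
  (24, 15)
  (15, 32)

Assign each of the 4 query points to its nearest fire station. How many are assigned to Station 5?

(1, 29) — d² to each: Station 1:1157, Station 2:488, Station 3:1853, Station 4:1546, Station 5:788, Station 6:149 → nearest is Station 6
(32, 34) — d² to each: Station 1:45, Station 2:130, Station 3:765, Station 4:64, Station 5:18, Station 6:585 → nearest is Station 5
(24, 15) — d² to each: Station 1:290, Station 2:145, Station 3:260, Station 4:617, Station 5:281, Station 6:218 → nearest is Station 2
(15, 32) — d² to each: Station 1:416, Station 2:89, Station 3:1154, Station 4:629, Station 5:197, Station 6:116 → nearest is Station 2
1 of the 4 points has Station 5 as nearest.

1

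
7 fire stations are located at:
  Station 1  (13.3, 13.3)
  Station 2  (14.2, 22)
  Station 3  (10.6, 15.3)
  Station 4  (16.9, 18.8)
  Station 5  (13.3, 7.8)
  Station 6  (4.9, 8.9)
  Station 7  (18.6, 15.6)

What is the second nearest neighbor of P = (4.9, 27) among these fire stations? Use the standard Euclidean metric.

Station 3

Compare squared distances (the ordering matches that of the actual distances):
d²(P, Station 1) = (4.9−13.3)² + (27−13.3)² = 70.56 + 187.69 = 258.25
d²(P, Station 2) = (4.9−14.2)² + (27−22)² = 86.49 + 25 = 111.49
d²(P, Station 3) = (4.9−10.6)² + (27−15.3)² = 32.49 + 136.89 = 169.38
d²(P, Station 4) = (4.9−16.9)² + (27−18.8)² = 144 + 67.24 = 211.24
d²(P, Station 5) = (4.9−13.3)² + (27−7.8)² = 70.56 + 368.64 = 439.2
d²(P, Station 6) = (4.9−4.9)² + (27−8.9)² = 0 + 327.61 = 327.61
d²(P, Station 7) = (4.9−18.6)² + (27−15.6)² = 187.69 + 129.96 = 317.65
Sorted ascending: Station 2, Station 3, Station 4, … — the second-nearest is Station 3.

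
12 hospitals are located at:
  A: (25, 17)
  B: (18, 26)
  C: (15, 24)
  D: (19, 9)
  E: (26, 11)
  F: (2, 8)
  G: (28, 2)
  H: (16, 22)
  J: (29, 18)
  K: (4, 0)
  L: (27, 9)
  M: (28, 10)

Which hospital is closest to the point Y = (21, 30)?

B

Since √ is increasing, it suffices to compare squared distances:
|YA|² = 16 + 169 = 185
|YB|² = 9 + 16 = 25
|YC|² = 36 + 36 = 72
|YD|² = 4 + 441 = 445
|YE|² = 25 + 361 = 386
|YF|² = 361 + 484 = 845
|YG|² = 49 + 784 = 833
|YH|² = 25 + 64 = 89
|YJ|² = 64 + 144 = 208
|YK|² = 289 + 900 = 1189
|YL|² = 36 + 441 = 477
|YM|² = 49 + 400 = 449
The smallest is to B, so Y lies in the Voronoi region of B.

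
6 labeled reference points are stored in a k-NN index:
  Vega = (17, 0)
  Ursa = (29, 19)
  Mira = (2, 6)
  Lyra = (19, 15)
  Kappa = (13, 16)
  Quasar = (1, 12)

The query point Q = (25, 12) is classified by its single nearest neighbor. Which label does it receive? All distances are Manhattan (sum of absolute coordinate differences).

d(Q, Vega) = |25−17| + |12−0| = 8 + 12 = 20
d(Q, Ursa) = |25−29| + |12−19| = 4 + 7 = 11
d(Q, Mira) = |25−2| + |12−6| = 23 + 6 = 29
d(Q, Lyra) = |25−19| + |12−15| = 6 + 3 = 9
d(Q, Kappa) = |25−13| + |12−16| = 12 + 4 = 16
d(Q, Quasar) = |25−1| + |12−12| = 24 + 0 = 24
The smallest is to Lyra, so Q lies in the Voronoi region of Lyra.

Lyra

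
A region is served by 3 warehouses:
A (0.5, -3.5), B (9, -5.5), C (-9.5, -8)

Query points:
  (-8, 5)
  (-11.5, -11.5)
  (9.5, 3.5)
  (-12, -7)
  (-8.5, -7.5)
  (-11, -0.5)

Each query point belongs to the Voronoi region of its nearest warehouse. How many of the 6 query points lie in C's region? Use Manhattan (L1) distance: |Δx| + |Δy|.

5

(-8, 5) — d to each: A:17, B:27.5, C:14.5 → nearest is C
(-11.5, -11.5) — d to each: A:20, B:26.5, C:5.5 → nearest is C
(9.5, 3.5) — d to each: A:16, B:9.5, C:30.5 → nearest is B
(-12, -7) — d to each: A:16, B:22.5, C:3.5 → nearest is C
(-8.5, -7.5) — d to each: A:13, B:19.5, C:1.5 → nearest is C
(-11, -0.5) — d to each: A:14.5, B:25, C:9 → nearest is C
5 of the 6 points have C as nearest.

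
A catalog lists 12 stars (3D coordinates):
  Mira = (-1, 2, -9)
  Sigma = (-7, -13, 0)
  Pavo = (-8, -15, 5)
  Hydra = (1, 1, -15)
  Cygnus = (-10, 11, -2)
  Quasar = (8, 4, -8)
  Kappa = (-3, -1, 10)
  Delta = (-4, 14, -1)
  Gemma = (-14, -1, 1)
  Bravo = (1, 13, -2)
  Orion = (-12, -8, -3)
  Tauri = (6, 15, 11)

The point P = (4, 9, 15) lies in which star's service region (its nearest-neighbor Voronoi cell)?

Tauri

Compare squared distances (the ordering matches that of the actual distances):
d²(P, Mira) = (4−(-1))² + (9−2)² + (15−(-9))² = 25 + 49 + 576 = 650
d²(P, Sigma) = (4−(-7))² + (9−(-13))² + (15−0)² = 121 + 484 + 225 = 830
d²(P, Pavo) = (4−(-8))² + (9−(-15))² + (15−5)² = 144 + 576 + 100 = 820
d²(P, Hydra) = (4−1)² + (9−1)² + (15−(-15))² = 9 + 64 + 900 = 973
d²(P, Cygnus) = (4−(-10))² + (9−11)² + (15−(-2))² = 196 + 4 + 289 = 489
d²(P, Quasar) = (4−8)² + (9−4)² + (15−(-8))² = 16 + 25 + 529 = 570
d²(P, Kappa) = (4−(-3))² + (9−(-1))² + (15−10)² = 49 + 100 + 25 = 174
d²(P, Delta) = (4−(-4))² + (9−14)² + (15−(-1))² = 64 + 25 + 256 = 345
d²(P, Gemma) = (4−(-14))² + (9−(-1))² + (15−1)² = 324 + 100 + 196 = 620
d²(P, Bravo) = (4−1)² + (9−13)² + (15−(-2))² = 9 + 16 + 289 = 314
d²(P, Orion) = (4−(-12))² + (9−(-8))² + (15−(-3))² = 256 + 289 + 324 = 869
d²(P, Tauri) = (4−6)² + (9−15)² + (15−11)² = 4 + 36 + 16 = 56
The smallest is to Tauri, so P lies in the Voronoi region of Tauri.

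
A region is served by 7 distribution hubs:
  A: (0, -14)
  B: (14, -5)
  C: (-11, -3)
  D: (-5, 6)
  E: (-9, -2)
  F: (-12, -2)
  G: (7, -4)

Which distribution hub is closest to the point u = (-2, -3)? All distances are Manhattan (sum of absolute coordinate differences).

E

d(u,A) = |-2−0| + |-3−(-14)| = 2 + 11 = 13
d(u,B) = |-2−14| + |-3−(-5)| = 16 + 2 = 18
d(u,C) = |-2−(-11)| + |-3−(-3)| = 9 + 0 = 9
d(u,D) = |-2−(-5)| + |-3−6| = 3 + 9 = 12
d(u,E) = |-2−(-9)| + |-3−(-2)| = 7 + 1 = 8
d(u,F) = |-2−(-12)| + |-3−(-2)| = 10 + 1 = 11
d(u,G) = |-2−7| + |-3−(-4)| = 9 + 1 = 10
Minimum is at E.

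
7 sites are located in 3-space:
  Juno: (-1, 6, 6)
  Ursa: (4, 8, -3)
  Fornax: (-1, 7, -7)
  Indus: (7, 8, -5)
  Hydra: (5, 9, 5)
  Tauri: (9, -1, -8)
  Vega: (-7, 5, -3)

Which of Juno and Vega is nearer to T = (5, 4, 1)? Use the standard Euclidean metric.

Compare squared distances:
d²(T, Juno) = (5−(-1))² + (4−6)² + (1−6)² = 36 + 4 + 25 = 65
d²(T, Vega) = (5−(-7))² + (4−5)² + (1−(-3))² = 144 + 1 + 16 = 161
65 < 161, so Juno is closer.

Juno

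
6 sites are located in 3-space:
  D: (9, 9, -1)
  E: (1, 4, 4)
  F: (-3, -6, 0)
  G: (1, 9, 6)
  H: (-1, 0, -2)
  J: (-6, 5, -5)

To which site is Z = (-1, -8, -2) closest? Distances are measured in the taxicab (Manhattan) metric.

F

d(Z,D) = 10 + 17 + 1 = 28
d(Z,E) = 2 + 12 + 6 = 20
d(Z,F) = 2 + 2 + 2 = 6
d(Z,G) = 2 + 17 + 8 = 27
d(Z,H) = 0 + 8 + 0 = 8
d(Z,J) = 5 + 13 + 3 = 21
F is nearest.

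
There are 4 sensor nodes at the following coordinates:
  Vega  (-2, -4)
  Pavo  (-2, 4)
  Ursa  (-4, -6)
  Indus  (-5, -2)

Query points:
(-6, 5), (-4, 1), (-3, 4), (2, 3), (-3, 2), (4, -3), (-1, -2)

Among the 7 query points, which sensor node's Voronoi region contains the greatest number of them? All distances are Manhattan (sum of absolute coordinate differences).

(-6, 5) — d to each: Vega:13, Pavo:5, Ursa:13, Indus:8 → nearest is Pavo
(-4, 1) — d to each: Vega:7, Pavo:5, Ursa:7, Indus:4 → nearest is Indus
(-3, 4) — d to each: Vega:9, Pavo:1, Ursa:11, Indus:8 → nearest is Pavo
(2, 3) — d to each: Vega:11, Pavo:5, Ursa:15, Indus:12 → nearest is Pavo
(-3, 2) — d to each: Vega:7, Pavo:3, Ursa:9, Indus:6 → nearest is Pavo
(4, -3) — d to each: Vega:7, Pavo:13, Ursa:11, Indus:10 → nearest is Vega
(-1, -2) — d to each: Vega:3, Pavo:7, Ursa:7, Indus:4 → nearest is Vega
Tally — Vega:2, Pavo:4, Indus:1. Pavo captures the most (4).

Pavo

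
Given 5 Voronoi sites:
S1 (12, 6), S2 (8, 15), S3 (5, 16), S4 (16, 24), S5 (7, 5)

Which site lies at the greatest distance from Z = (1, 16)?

S4

Squared Euclidean distances:
|ZS1|² = 121 + 100 = 221
|ZS2|² = 49 + 1 = 50
|ZS3|² = 16 + 0 = 16
|ZS4|² = 225 + 64 = 289
|ZS5|² = 36 + 121 = 157
The largest is to S4.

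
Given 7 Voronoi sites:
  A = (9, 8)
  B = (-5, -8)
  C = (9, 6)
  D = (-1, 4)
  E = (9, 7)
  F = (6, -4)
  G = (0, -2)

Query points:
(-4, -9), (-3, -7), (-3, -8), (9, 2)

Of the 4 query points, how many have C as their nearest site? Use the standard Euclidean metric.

1

(-4, -9) — d² to each: A:458, B:2, C:394, D:178, E:425, F:125, G:65 → nearest is B
(-3, -7) — d² to each: A:369, B:5, C:313, D:125, E:340, F:90, G:34 → nearest is B
(-3, -8) — d² to each: A:400, B:4, C:340, D:148, E:369, F:97, G:45 → nearest is B
(9, 2) — d² to each: A:36, B:296, C:16, D:104, E:25, F:45, G:97 → nearest is C
1 of the 4 points has C as nearest.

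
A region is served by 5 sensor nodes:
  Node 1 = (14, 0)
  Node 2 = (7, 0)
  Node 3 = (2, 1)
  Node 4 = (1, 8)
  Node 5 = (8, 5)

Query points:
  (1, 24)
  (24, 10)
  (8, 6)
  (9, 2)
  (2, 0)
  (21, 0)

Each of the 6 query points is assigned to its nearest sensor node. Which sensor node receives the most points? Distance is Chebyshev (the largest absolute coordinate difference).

Node 1

(1, 24) — d to each: Node 1:24, Node 2:24, Node 3:23, Node 4:16, Node 5:19 → nearest is Node 4
(24, 10) — d to each: Node 1:10, Node 2:17, Node 3:22, Node 4:23, Node 5:16 → nearest is Node 1
(8, 6) — d to each: Node 1:6, Node 2:6, Node 3:6, Node 4:7, Node 5:1 → nearest is Node 5
(9, 2) — d to each: Node 1:5, Node 2:2, Node 3:7, Node 4:8, Node 5:3 → nearest is Node 2
(2, 0) — d to each: Node 1:12, Node 2:5, Node 3:1, Node 4:8, Node 5:6 → nearest is Node 3
(21, 0) — d to each: Node 1:7, Node 2:14, Node 3:19, Node 4:20, Node 5:13 → nearest is Node 1
Tally — Node 1:2, Node 2:1, Node 3:1, Node 4:1, Node 5:1. Node 1 captures the most (2).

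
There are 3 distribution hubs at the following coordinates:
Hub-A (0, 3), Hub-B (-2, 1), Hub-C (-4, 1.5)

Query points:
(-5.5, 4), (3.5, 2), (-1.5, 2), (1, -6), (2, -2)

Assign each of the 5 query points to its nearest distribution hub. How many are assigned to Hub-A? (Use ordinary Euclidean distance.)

1

(-5.5, 4) — d² to each: Hub-A:31.25, Hub-B:21.25, Hub-C:8.5 → nearest is Hub-C
(3.5, 2) — d² to each: Hub-A:13.25, Hub-B:31.25, Hub-C:56.5 → nearest is Hub-A
(-1.5, 2) — d² to each: Hub-A:3.25, Hub-B:1.25, Hub-C:6.5 → nearest is Hub-B
(1, -6) — d² to each: Hub-A:82, Hub-B:58, Hub-C:81.25 → nearest is Hub-B
(2, -2) — d² to each: Hub-A:29, Hub-B:25, Hub-C:48.25 → nearest is Hub-B
1 of the 5 points has Hub-A as nearest.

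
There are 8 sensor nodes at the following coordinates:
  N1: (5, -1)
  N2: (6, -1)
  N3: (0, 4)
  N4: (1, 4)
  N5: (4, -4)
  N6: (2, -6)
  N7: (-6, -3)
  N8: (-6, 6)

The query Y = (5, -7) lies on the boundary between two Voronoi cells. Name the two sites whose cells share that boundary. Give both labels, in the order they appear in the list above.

N5 and N6

Squared distances from Y to each site:
|YN1|² = 0 + 36 = 36
|YN2|² = 1 + 36 = 37
|YN3|² = 25 + 121 = 146
|YN4|² = 16 + 121 = 137
|YN5|² = 1 + 9 = 10
|YN6|² = 9 + 1 = 10
|YN7|² = 121 + 16 = 137
|YN8|² = 121 + 169 = 290
Y is equidistant from N5 and N6 (both at squared distance 10), and every other site is strictly farther — so Y lies on the N5–N6 Voronoi edge.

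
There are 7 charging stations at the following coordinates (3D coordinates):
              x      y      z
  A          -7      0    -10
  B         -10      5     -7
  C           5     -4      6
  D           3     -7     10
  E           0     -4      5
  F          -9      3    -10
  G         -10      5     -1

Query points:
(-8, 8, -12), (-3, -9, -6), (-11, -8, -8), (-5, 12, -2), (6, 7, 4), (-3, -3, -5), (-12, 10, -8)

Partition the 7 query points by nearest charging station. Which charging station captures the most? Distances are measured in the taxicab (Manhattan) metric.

A

(-8, 8, -12) — d to each: A:11, B:10, C:43, D:48, E:37, F:8, G:16 → nearest is F
(-3, -9, -6) — d to each: A:17, B:22, C:25, D:24, E:19, F:22, G:26 → nearest is A
(-11, -8, -8) — d to each: A:14, B:15, C:34, D:33, E:28, F:15, G:21 → nearest is A
(-5, 12, -2) — d to each: A:22, B:17, C:34, D:39, E:28, F:21, G:13 → nearest is G
(6, 7, 4) — d to each: A:34, B:29, C:14, D:23, E:18, F:33, G:23 → nearest is C
(-3, -3, -5) — d to each: A:12, B:17, C:20, D:25, E:14, F:17, G:19 → nearest is A
(-12, 10, -8) — d to each: A:17, B:8, C:45, D:50, E:39, F:12, G:14 → nearest is B
Tally — A:3, B:1, C:1, F:1, G:1. A captures the most (3).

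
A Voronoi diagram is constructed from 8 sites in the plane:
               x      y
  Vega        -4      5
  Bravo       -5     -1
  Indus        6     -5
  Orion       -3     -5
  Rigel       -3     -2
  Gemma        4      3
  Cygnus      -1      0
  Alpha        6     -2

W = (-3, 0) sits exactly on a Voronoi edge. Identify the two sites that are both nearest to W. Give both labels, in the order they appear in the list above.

Squared distances from W to each site:
d²(W, Vega) = (-3−(-4))² + (0−5)² = 1 + 25 = 26
d²(W, Bravo) = (-3−(-5))² + (0−(-1))² = 4 + 1 = 5
d²(W, Indus) = (-3−6)² + (0−(-5))² = 81 + 25 = 106
d²(W, Orion) = (-3−(-3))² + (0−(-5))² = 0 + 25 = 25
d²(W, Rigel) = (-3−(-3))² + (0−(-2))² = 0 + 4 = 4
d²(W, Gemma) = (-3−4)² + (0−3)² = 49 + 9 = 58
d²(W, Cygnus) = (-3−(-1))² + (0−0)² = 4 + 0 = 4
d²(W, Alpha) = (-3−6)² + (0−(-2))² = 81 + 4 = 85
W is equidistant from Rigel and Cygnus (both at squared distance 4), and every other site is strictly farther — so W lies on the Rigel–Cygnus Voronoi edge.

Rigel and Cygnus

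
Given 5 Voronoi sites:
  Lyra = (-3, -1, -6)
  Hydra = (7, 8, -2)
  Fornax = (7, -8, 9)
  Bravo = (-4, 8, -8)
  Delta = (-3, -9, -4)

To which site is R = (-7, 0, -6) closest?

Since √ is increasing, it suffices to compare squared distances:
d²(R, Lyra) = (-7−(-3))² + (0−(-1))² + (-6−(-6))² = 16 + 1 + 0 = 17
d²(R, Hydra) = (-7−7)² + (0−8)² + (-6−(-2))² = 196 + 64 + 16 = 276
d²(R, Fornax) = (-7−7)² + (0−(-8))² + (-6−9)² = 196 + 64 + 225 = 485
d²(R, Bravo) = (-7−(-4))² + (0−8)² + (-6−(-8))² = 9 + 64 + 4 = 77
d²(R, Delta) = (-7−(-3))² + (0−(-9))² + (-6−(-4))² = 16 + 81 + 4 = 101
Lyra is nearest.

Lyra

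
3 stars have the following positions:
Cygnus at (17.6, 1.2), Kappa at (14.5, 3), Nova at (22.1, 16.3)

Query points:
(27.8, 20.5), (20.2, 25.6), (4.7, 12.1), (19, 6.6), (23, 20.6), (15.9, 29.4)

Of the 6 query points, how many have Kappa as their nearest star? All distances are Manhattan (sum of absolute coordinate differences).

(27.8, 20.5) — d to each: Cygnus:29.5, Kappa:30.8, Nova:9.9 → nearest is Nova
(20.2, 25.6) — d to each: Cygnus:27, Kappa:28.3, Nova:11.2 → nearest is Nova
(4.7, 12.1) — d to each: Cygnus:23.8, Kappa:18.9, Nova:21.6 → nearest is Kappa
(19, 6.6) — d to each: Cygnus:6.8, Kappa:8.1, Nova:12.8 → nearest is Cygnus
(23, 20.6) — d to each: Cygnus:24.8, Kappa:26.1, Nova:5.2 → nearest is Nova
(15.9, 29.4) — d to each: Cygnus:29.9, Kappa:27.8, Nova:19.3 → nearest is Nova
1 of the 6 points has Kappa as nearest.

1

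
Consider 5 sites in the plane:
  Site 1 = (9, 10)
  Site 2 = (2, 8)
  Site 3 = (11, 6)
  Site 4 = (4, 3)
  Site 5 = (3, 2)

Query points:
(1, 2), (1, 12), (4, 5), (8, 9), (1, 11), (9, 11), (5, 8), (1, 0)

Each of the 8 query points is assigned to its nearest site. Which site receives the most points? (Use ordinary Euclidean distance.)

Site 2

(1, 2) — d² to each: Site 1:128, Site 2:37, Site 3:116, Site 4:10, Site 5:4 → nearest is Site 5
(1, 12) — d² to each: Site 1:68, Site 2:17, Site 3:136, Site 4:90, Site 5:104 → nearest is Site 2
(4, 5) — d² to each: Site 1:50, Site 2:13, Site 3:50, Site 4:4, Site 5:10 → nearest is Site 4
(8, 9) — d² to each: Site 1:2, Site 2:37, Site 3:18, Site 4:52, Site 5:74 → nearest is Site 1
(1, 11) — d² to each: Site 1:65, Site 2:10, Site 3:125, Site 4:73, Site 5:85 → nearest is Site 2
(9, 11) — d² to each: Site 1:1, Site 2:58, Site 3:29, Site 4:89, Site 5:117 → nearest is Site 1
(5, 8) — d² to each: Site 1:20, Site 2:9, Site 3:40, Site 4:26, Site 5:40 → nearest is Site 2
(1, 0) — d² to each: Site 1:164, Site 2:65, Site 3:136, Site 4:18, Site 5:8 → nearest is Site 5
Tally — Site 1:2, Site 2:3, Site 4:1, Site 5:2. Site 2 captures the most (3).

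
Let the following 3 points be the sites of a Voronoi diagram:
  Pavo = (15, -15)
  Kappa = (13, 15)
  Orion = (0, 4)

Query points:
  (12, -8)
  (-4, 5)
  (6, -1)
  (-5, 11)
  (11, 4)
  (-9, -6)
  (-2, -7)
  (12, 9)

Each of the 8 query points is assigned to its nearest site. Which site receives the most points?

Orion

(12, -8) — d² to each: Pavo:58, Kappa:530, Orion:288 → nearest is Pavo
(-4, 5) — d² to each: Pavo:761, Kappa:389, Orion:17 → nearest is Orion
(6, -1) — d² to each: Pavo:277, Kappa:305, Orion:61 → nearest is Orion
(-5, 11) — d² to each: Pavo:1076, Kappa:340, Orion:74 → nearest is Orion
(11, 4) — d² to each: Pavo:377, Kappa:125, Orion:121 → nearest is Orion
(-9, -6) — d² to each: Pavo:657, Kappa:925, Orion:181 → nearest is Orion
(-2, -7) — d² to each: Pavo:353, Kappa:709, Orion:125 → nearest is Orion
(12, 9) — d² to each: Pavo:585, Kappa:37, Orion:169 → nearest is Kappa
Tally — Pavo:1, Kappa:1, Orion:6. Orion captures the most (6).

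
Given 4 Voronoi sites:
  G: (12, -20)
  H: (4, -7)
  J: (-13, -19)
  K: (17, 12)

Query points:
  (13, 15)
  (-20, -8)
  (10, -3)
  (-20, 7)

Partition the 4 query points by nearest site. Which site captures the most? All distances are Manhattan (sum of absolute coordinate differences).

(13, 15) — d to each: G:36, H:31, J:60, K:7 → nearest is K
(-20, -8) — d to each: G:44, H:25, J:18, K:57 → nearest is J
(10, -3) — d to each: G:19, H:10, J:39, K:22 → nearest is H
(-20, 7) — d to each: G:59, H:38, J:33, K:42 → nearest is J
Tally — H:1, J:2, K:1. J captures the most (2).

J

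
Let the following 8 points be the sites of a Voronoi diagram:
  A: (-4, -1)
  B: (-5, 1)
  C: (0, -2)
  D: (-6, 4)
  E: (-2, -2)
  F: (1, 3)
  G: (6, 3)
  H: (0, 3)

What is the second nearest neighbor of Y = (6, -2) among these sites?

C

Squared Euclidean distances:
|YA|² = 100 + 1 = 101
|YB|² = 121 + 9 = 130
|YC|² = 36 + 0 = 36
|YD|² = 144 + 36 = 180
|YE|² = 64 + 0 = 64
|YF|² = 25 + 25 = 50
|YG|² = 0 + 25 = 25
|YH|² = 36 + 25 = 61
Sorted ascending: G, C, F, … — the second-nearest is C.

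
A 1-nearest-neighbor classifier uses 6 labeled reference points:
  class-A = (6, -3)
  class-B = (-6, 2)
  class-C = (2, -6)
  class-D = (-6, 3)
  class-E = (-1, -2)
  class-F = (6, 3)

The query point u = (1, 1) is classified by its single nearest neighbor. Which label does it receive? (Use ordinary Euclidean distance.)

class-E

Since √ is increasing, it suffices to compare squared distances:
d²(u, class-A) = (1−6)² + (1−(-3))² = 25 + 16 = 41
d²(u, class-B) = (1−(-6))² + (1−2)² = 49 + 1 = 50
d²(u, class-C) = (1−2)² + (1−(-6))² = 1 + 49 = 50
d²(u, class-D) = (1−(-6))² + (1−3)² = 49 + 4 = 53
d²(u, class-E) = (1−(-1))² + (1−(-2))² = 4 + 9 = 13
d²(u, class-F) = (1−6)² + (1−3)² = 25 + 4 = 29
Minimum is at class-E.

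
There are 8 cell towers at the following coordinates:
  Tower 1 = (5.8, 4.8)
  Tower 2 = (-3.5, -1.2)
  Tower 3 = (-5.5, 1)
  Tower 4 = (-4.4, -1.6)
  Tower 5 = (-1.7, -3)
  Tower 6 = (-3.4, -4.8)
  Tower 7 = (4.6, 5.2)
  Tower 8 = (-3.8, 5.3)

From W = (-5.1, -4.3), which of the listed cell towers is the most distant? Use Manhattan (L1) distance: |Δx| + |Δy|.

d(W, Tower 1) = |-5.1−5.8| + |-4.3−4.8| = 10.9 + 9.1 = 20
d(W, Tower 2) = |-5.1−(-3.5)| + |-4.3−(-1.2)| = 1.6 + 3.1 = 4.7
d(W, Tower 3) = |-5.1−(-5.5)| + |-4.3−1| = 0.4 + 5.3 = 5.7
d(W, Tower 4) = |-5.1−(-4.4)| + |-4.3−(-1.6)| = 0.7 + 2.7 = 3.4
d(W, Tower 5) = |-5.1−(-1.7)| + |-4.3−(-3)| = 3.4 + 1.3 = 4.7
d(W, Tower 6) = |-5.1−(-3.4)| + |-4.3−(-4.8)| = 1.7 + 0.5 = 2.2
d(W, Tower 7) = |-5.1−4.6| + |-4.3−5.2| = 9.7 + 9.5 = 19.2
d(W, Tower 8) = |-5.1−(-3.8)| + |-4.3−5.3| = 1.3 + 9.6 = 10.9
The largest is to Tower 1.

Tower 1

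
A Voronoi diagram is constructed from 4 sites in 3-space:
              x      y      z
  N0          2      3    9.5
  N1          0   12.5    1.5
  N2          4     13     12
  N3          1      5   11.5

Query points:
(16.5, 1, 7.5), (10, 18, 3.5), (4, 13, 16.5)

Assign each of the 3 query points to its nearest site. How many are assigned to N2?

2

(16.5, 1, 7.5) — d² to each: N0:218.25, N1:440.5, N2:320.5, N3:272.25 → nearest is N0
(10, 18, 3.5) — d² to each: N0:325, N1:134.25, N2:133.25, N3:314 → nearest is N2
(4, 13, 16.5) — d² to each: N0:153, N1:241.25, N2:20.25, N3:98 → nearest is N2
2 of the 3 points have N2 as nearest.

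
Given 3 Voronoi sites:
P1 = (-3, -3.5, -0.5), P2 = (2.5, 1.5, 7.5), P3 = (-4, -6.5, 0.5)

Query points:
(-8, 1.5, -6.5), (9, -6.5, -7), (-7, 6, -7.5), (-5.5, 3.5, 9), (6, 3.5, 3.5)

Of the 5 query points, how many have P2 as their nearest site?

(-8, 1.5, -6.5) — d² to each: P1:86, P2:306.25, P3:129 → nearest is P1
(9, -6.5, -7) — d² to each: P1:195.25, P2:316.5, P3:225.25 → nearest is P1
(-7, 6, -7.5) — d² to each: P1:155.25, P2:335.5, P3:229.25 → nearest is P1
(-5.5, 3.5, 9) — d² to each: P1:145.5, P2:70.25, P3:174.5 → nearest is P2
(6, 3.5, 3.5) — d² to each: P1:146, P2:32.25, P3:209 → nearest is P2
2 of the 5 points have P2 as nearest.

2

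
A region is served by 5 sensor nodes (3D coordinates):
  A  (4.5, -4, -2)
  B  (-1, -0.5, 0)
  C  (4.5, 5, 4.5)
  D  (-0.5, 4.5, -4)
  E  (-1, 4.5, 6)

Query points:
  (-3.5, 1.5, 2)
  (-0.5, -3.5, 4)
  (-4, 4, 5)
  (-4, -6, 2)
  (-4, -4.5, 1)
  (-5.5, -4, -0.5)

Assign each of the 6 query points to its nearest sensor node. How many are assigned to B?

(-3.5, 1.5, 2) — d² to each: A:110.25, B:14.25, C:82.5, D:54, E:31.25 → nearest is B
(-0.5, -3.5, 4) — d² to each: A:61.25, B:25.25, C:97.5, D:128, E:68.25 → nearest is B
(-4, 4, 5) — d² to each: A:185.25, B:54.25, C:73.5, D:93.5, E:10.25 → nearest is E
(-4, -6, 2) — d² to each: A:92.25, B:43.25, C:199.5, D:158.5, E:135.25 → nearest is B
(-4, -4.5, 1) — d² to each: A:81.5, B:26, C:174.75, D:118.25, E:115 → nearest is B
(-5.5, -4, -0.5) — d² to each: A:102.25, B:32.75, C:206, D:109.5, E:134.75 → nearest is B
5 of the 6 points have B as nearest.

5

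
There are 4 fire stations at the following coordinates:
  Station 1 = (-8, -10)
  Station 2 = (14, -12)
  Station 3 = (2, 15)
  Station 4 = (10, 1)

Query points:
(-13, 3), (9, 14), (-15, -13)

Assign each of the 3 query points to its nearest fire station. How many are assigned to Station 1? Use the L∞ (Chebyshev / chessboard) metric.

(-13, 3) — d to each: Station 1:13, Station 2:27, Station 3:15, Station 4:23 → nearest is Station 1
(9, 14) — d to each: Station 1:24, Station 2:26, Station 3:7, Station 4:13 → nearest is Station 3
(-15, -13) — d to each: Station 1:7, Station 2:29, Station 3:28, Station 4:25 → nearest is Station 1
2 of the 3 points have Station 1 as nearest.

2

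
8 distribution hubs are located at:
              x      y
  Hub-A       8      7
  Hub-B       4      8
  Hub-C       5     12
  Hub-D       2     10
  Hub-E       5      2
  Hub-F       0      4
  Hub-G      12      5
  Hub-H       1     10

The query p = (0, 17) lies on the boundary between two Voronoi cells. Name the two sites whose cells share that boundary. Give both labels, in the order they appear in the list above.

Hub-C and Hub-H

Squared distances from p to each site:
d²(p, Hub-A) = 64 + 100 = 164
d²(p, Hub-B) = 16 + 81 = 97
d²(p, Hub-C) = 25 + 25 = 50
d²(p, Hub-D) = 4 + 49 = 53
d²(p, Hub-E) = 25 + 225 = 250
d²(p, Hub-F) = 0 + 169 = 169
d²(p, Hub-G) = 144 + 144 = 288
d²(p, Hub-H) = 1 + 49 = 50
p is equidistant from Hub-C and Hub-H (both at squared distance 50), and every other site is strictly farther — so p lies on the Hub-C–Hub-H Voronoi edge.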